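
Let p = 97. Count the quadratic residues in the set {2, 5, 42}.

(2/97) = +1 → QR.
(5/97) = -1 → non-residue.
(42/97) = -1 → non-residue.
Total quadratic residues among the 3: 1.

1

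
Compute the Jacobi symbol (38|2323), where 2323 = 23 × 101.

Pull out 2: since 2323 ≡ 3 (mod 8), (2/2323) = -1.
Reciprocity: 19 ≡ 3 and 2323 ≡ 3 (mod 4), so (19/2323) = −(2323/19).
Reduce top mod 19: now compute (5/19).
Reciprocity: 5 ≡ 1 and 19 ≡ 3 (mod 4), so (5/19) = +(19/5).
Reduce top mod 5: now compute (4/5).
Pull out 2^2: since 5 ≡ 5 (mod 8), (2/5) = -1, so (2/5)^2 = +1.
Reached (1/5) = 1. Collecting the sign flips along the way, the symbol is +1.

1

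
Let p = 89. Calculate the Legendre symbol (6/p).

-1

Pull out 2: since 89 ≡ 1 (mod 8), (2/89) = +1.
Reciprocity: 3 ≡ 3 and 89 ≡ 1 (mod 4), so (3/89) = +(89/3).
Reduce top mod 3: now compute (2/3).
Pull out 2: since 3 ≡ 3 (mod 8), (2/3) = -1.
Reached (1/3) = 1. Collecting the sign flips along the way, the symbol is -1.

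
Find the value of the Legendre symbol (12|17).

-1

Pull out 2^2: since 17 ≡ 1 (mod 8), (2/17) = +1, so (2/17)^2 = +1.
Reciprocity: 3 ≡ 3 and 17 ≡ 1 (mod 4), so (3/17) = +(17/3).
Reduce top mod 3: now compute (2/3).
Pull out 2: since 3 ≡ 3 (mod 8), (2/3) = -1.
Reached (1/3) = 1. Collecting the sign flips along the way, the symbol is -1.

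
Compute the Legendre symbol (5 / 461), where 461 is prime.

Reciprocity: 5 ≡ 1 and 461 ≡ 1 (mod 4), so (5/461) = +(461/5).
Reduce top mod 5: now compute (1/5).
Reached (1/5) = 1. Collecting the sign flips along the way, the symbol is +1.

1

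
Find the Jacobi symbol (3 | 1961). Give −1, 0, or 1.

-1

Reciprocity: 3 ≡ 3 and 1961 ≡ 1 (mod 4), so (3/1961) = +(1961/3).
Reduce top mod 3: now compute (2/3).
Pull out 2: since 3 ≡ 3 (mod 8), (2/3) = -1.
Reached (1/3) = 1. Collecting the sign flips along the way, the symbol is -1.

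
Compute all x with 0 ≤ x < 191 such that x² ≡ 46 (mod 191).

Since 191 ≡ 3 (mod 4), a square root of 46 is 46^((191+1)/4) = 46^48 mod 191.
Repeated squaring: 46^2≡15, 46^4≡34, 46^8≡10, 46^16≡100, 46^32≡68 (mod 191).
46^48 = 46^(32+16) ≡ 115 (mod 191).
Check: 115² = 13225 ≡ 46 (mod 191). The two roots are 76 and 115.

76, 115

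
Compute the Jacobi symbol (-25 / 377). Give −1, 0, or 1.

1

First reduce: -25 ≡ 352 (mod 377).
Pull out 2^5: since 377 ≡ 1 (mod 8), (2/377) = +1, so (2/377)^5 = +1.
Reciprocity: 11 ≡ 3 and 377 ≡ 1 (mod 4), so (11/377) = +(377/11).
Reduce top mod 11: now compute (3/11).
Reciprocity: 3 ≡ 3 and 11 ≡ 3 (mod 4), so (3/11) = −(11/3).
Reduce top mod 3: now compute (2/3).
Pull out 2: since 3 ≡ 3 (mod 8), (2/3) = -1.
Reached (1/3) = 1. Collecting the sign flips along the way, the symbol is +1.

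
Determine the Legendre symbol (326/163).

First reduce: 326 ≡ 0 (mod 163).
Top reduces to 0: gcd > 1, so the symbol is 0.

0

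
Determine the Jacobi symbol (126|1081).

-1

Pull out 2: since 1081 ≡ 1 (mod 8), (2/1081) = +1.
Reciprocity: 63 ≡ 3 and 1081 ≡ 1 (mod 4), so (63/1081) = +(1081/63).
Reduce top mod 63: now compute (10/63).
Pull out 2: since 63 ≡ 7 (mod 8), (2/63) = +1.
Reciprocity: 5 ≡ 1 and 63 ≡ 3 (mod 4), so (5/63) = +(63/5).
Reduce top mod 5: now compute (3/5).
Reciprocity: 3 ≡ 3 and 5 ≡ 1 (mod 4), so (3/5) = +(5/3).
Reduce top mod 3: now compute (2/3).
Pull out 2: since 3 ≡ 3 (mod 8), (2/3) = -1.
Reached (1/3) = 1. Collecting the sign flips along the way, the symbol is -1.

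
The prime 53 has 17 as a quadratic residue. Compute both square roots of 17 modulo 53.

21, 32

53 ≡ 1 (mod 4), so we find a root by search.
Trying successive values, 21² = 441 ≡ 17 (mod 53). The other root is 53 − 21 = 32.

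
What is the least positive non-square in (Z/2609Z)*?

(2/2609) = +1, so 2 is a residue.
(3/2609) = −1, so 3 is the smallest positive non-residue mod 2609.

3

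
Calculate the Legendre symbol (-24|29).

1

Euler's criterion: (-24/29) ≡ 5^14 (mod 29).
5^2 ≡ 25 (mod 29)
5^4 ≡ 16 (mod 29)
5^8 ≡ 24 (mod 29)
5^14 = 5^(8+4+2) ≡ 1 (mod 29).
Result is 1, so (-24/29) = 1.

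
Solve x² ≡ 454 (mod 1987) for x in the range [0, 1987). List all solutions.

468, 1519

Since 1987 ≡ 3 (mod 4), a square root of 454 is 454^((1987+1)/4) = 454^497 mod 1987.
Repeated squaring: 454^2≡1455, 454^4≡870, 454^8≡1840, 454^16≡1739, 454^32≡1894, 454^64≡701, 454^128≡612, 454^256≡988 (mod 1987).
454^497 = 454^(256+128+64+32+16+1) ≡ 1519 (mod 1987).
Check: 1519² = 2307361 ≡ 454 (mod 1987). The two roots are 468 and 1519.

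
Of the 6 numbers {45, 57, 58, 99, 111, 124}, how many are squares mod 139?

(45/139) = +1 → QR.
(57/139) = +1 → QR.
(58/139) = -1 → non-residue.
(99/139) = +1 → QR.
(111/139) = -1 → non-residue.
(124/139) = +1 → QR.
Total quadratic residues among the 6: 4.

4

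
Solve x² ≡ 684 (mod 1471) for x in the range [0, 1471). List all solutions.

Since 1471 ≡ 3 (mod 4), a square root of 684 is 684^((1471+1)/4) = 684^368 mod 1471.
Repeated squaring: 684^2≡78, 684^4≡200, 684^8≡283, 684^16≡655, 684^32≡964, 684^64≡1095, 684^128≡160, 684^256≡593 (mod 1471).
684^368 = 684^(256+64+32+16) ≡ 201 (mod 1471).
Check: 201² = 40401 ≡ 684 (mod 1471). The two roots are 201 and 1270.

201, 1270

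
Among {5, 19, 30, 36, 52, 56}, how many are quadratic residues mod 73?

2

(5/73) = -1 → non-residue.
(19/73) = +1 → QR.
(30/73) = -1 → non-residue.
(36/73) = +1 → QR.
(52/73) = -1 → non-residue.
(56/73) = -1 → non-residue.
Total quadratic residues among the 6: 2.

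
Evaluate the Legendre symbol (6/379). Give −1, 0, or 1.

Pull out 2: since 379 ≡ 3 (mod 8), (2/379) = -1.
Reciprocity: 3 ≡ 3 and 379 ≡ 3 (mod 4), so (3/379) = −(379/3).
Reduce top mod 3: now compute (1/3).
Reached (1/3) = 1. Collecting the sign flips along the way, the symbol is +1.

1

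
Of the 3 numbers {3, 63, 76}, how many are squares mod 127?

1

(3/127) = -1 → non-residue.
(63/127) = -1 → non-residue.
(76/127) = +1 → QR.
Total quadratic residues among the 3: 1.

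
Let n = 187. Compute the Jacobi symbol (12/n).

Pull out 2^2: since 187 ≡ 3 (mod 8), (2/187) = -1, so (2/187)^2 = +1.
Reciprocity: 3 ≡ 3 and 187 ≡ 3 (mod 4), so (3/187) = −(187/3).
Reduce top mod 3: now compute (1/3).
Reached (1/3) = 1. Collecting the sign flips along the way, the symbol is -1.

-1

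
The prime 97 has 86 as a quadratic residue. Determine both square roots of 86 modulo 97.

97 ≡ 1 (mod 4), so we find a root by search.
Trying successive values, 38² = 1444 ≡ 86 (mod 97). The other root is 97 − 38 = 59.

38, 59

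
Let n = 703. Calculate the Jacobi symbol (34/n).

Pull out 2: since 703 ≡ 7 (mod 8), (2/703) = +1.
Reciprocity: 17 ≡ 1 and 703 ≡ 3 (mod 4), so (17/703) = +(703/17).
Reduce top mod 17: now compute (6/17).
Pull out 2: since 17 ≡ 1 (mod 8), (2/17) = +1.
Reciprocity: 3 ≡ 3 and 17 ≡ 1 (mod 4), so (3/17) = +(17/3).
Reduce top mod 3: now compute (2/3).
Pull out 2: since 3 ≡ 3 (mod 8), (2/3) = -1.
Reached (1/3) = 1. Collecting the sign flips along the way, the symbol is -1.

-1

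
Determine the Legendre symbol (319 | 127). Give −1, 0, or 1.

First reduce: 319 ≡ 65 (mod 127).
Reciprocity: 65 ≡ 1 and 127 ≡ 3 (mod 4), so (65/127) = +(127/65).
Reduce top mod 65: now compute (62/65).
Pull out 2: since 65 ≡ 1 (mod 8), (2/65) = +1.
Reciprocity: 31 ≡ 3 and 65 ≡ 1 (mod 4), so (31/65) = +(65/31).
Reduce top mod 31: now compute (3/31).
Reciprocity: 3 ≡ 3 and 31 ≡ 3 (mod 4), so (3/31) = −(31/3).
Reduce top mod 3: now compute (1/3).
Reached (1/3) = 1. Collecting the sign flips along the way, the symbol is -1.

-1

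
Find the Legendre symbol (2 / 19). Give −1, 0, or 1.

Pull out 2: since 19 ≡ 3 (mod 8), (2/19) = -1.
Reached (1/19) = 1. Collecting the sign flips along the way, the symbol is -1.

-1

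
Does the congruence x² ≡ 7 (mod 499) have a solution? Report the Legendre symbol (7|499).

-1

Reciprocity: 7 ≡ 3 and 499 ≡ 3 (mod 4), so (7/499) = −(499/7).
Reduce top mod 7: now compute (2/7).
Pull out 2: since 7 ≡ 7 (mod 8), (2/7) = +1.
Reached (1/7) = 1. Collecting the sign flips along the way, the symbol is -1.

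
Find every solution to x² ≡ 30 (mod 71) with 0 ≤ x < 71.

32, 39

Since 71 ≡ 3 (mod 4), a square root of 30 is 30^((71+1)/4) = 30^18 mod 71.
Repeated squaring: 30^2≡48, 30^4≡32, 30^8≡30, 30^16≡48 (mod 71).
30^18 = 30^(16+2) ≡ 32 (mod 71).
Check: 32² = 1024 ≡ 30 (mod 71). The two roots are 32 and 39.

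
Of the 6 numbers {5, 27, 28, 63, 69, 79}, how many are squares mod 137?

(5/137) = -1 → non-residue.
(27/137) = -1 → non-residue.
(28/137) = +1 → QR.
(63/137) = +1 → QR.
(69/137) = +1 → QR.
(79/137) = -1 → non-residue.
Total quadratic residues among the 6: 3.

3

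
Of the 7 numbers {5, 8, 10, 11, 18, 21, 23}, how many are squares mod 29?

(5/29) = +1 → QR.
(8/29) = -1 → non-residue.
(10/29) = -1 → non-residue.
(11/29) = -1 → non-residue.
(18/29) = -1 → non-residue.
(21/29) = -1 → non-residue.
(23/29) = +1 → QR.
Total quadratic residues among the 7: 2.

2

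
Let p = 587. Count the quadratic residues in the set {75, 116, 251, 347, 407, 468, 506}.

(75/587) = +1 → QR.
(116/587) = +1 → QR.
(251/587) = -1 → non-residue.
(347/587) = +1 → QR.
(407/587) = +1 → QR.
(468/587) = -1 → non-residue.
(506/587) = -1 → non-residue.
Total quadratic residues among the 7: 4.

4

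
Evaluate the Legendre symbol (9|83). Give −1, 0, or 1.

1

Reciprocity: 9 ≡ 1 and 83 ≡ 3 (mod 4), so (9/83) = +(83/9).
Reduce top mod 9: now compute (2/9).
Pull out 2: since 9 ≡ 1 (mod 8), (2/9) = +1.
Reached (1/9) = 1. Collecting the sign flips along the way, the symbol is +1.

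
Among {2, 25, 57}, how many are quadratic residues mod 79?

2

(2/79) = +1 → QR.
(25/79) = +1 → QR.
(57/79) = -1 → non-residue.
Total quadratic residues among the 3: 2.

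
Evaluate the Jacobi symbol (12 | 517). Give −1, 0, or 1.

Pull out 2^2: since 517 ≡ 5 (mod 8), (2/517) = -1, so (2/517)^2 = +1.
Reciprocity: 3 ≡ 3 and 517 ≡ 1 (mod 4), so (3/517) = +(517/3).
Reduce top mod 3: now compute (1/3).
Reached (1/3) = 1. Collecting the sign flips along the way, the symbol is +1.

1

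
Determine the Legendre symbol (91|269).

-1

Euler's criterion: (91/269) ≡ 91^134 (mod 269).
91^2 ≡ 211 (mod 269)
91^4 ≡ 136 (mod 269)
91^8 ≡ 204 (mod 269)
91^16 ≡ 190 (mod 269)
91^32 ≡ 54 (mod 269)
91^64 ≡ 226 (mod 269)
91^128 ≡ 235 (mod 269)
91^134 = 91^(128+4+2) ≡ 268 (mod 269).
Result is 268 ≡ −1, so (91/269) = −1.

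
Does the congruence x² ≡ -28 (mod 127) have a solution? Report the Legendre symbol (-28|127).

Euler's criterion: (-28/127) ≡ 99^63 (mod 127).
99^2 ≡ 22 (mod 127)
99^4 ≡ 103 (mod 127)
99^8 ≡ 68 (mod 127)
99^16 ≡ 52 (mod 127)
99^32 ≡ 37 (mod 127)
99^63 = 99^(32+16+8+4+2+1) ≡ 1 (mod 127).
Result is 1, so (-28/127) = 1.

1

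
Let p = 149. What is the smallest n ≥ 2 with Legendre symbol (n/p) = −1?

2

(2/149) = −1, so 2 is the smallest positive non-residue mod 149.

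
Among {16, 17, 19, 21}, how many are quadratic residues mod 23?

(16/23) = +1 → QR.
(17/23) = -1 → non-residue.
(19/23) = -1 → non-residue.
(21/23) = -1 → non-residue.
Total quadratic residues among the 4: 1.

1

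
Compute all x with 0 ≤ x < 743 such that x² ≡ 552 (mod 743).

226, 517

Since 743 ≡ 3 (mod 4), a square root of 552 is 552^((743+1)/4) = 552^186 mod 743.
Repeated squaring: 552^2≡74, 552^4≡275, 552^8≡582, 552^16≡659, 552^32≡369, 552^64≡192, 552^128≡457 (mod 743).
552^186 = 552^(128+32+16+8+2) ≡ 517 (mod 743).
Check: 517² = 267289 ≡ 552 (mod 743). The two roots are 226 and 517.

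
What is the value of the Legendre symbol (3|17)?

Reciprocity: 3 ≡ 3 and 17 ≡ 1 (mod 4), so (3/17) = +(17/3).
Reduce top mod 3: now compute (2/3).
Pull out 2: since 3 ≡ 3 (mod 8), (2/3) = -1.
Reached (1/3) = 1. Collecting the sign flips along the way, the symbol is -1.

-1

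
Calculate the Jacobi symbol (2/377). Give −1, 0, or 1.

1

Pull out 2: since 377 ≡ 1 (mod 8), (2/377) = +1.
Reached (1/377) = 1. Collecting the sign flips along the way, the symbol is +1.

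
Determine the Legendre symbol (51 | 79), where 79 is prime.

Reciprocity: 51 ≡ 3 and 79 ≡ 3 (mod 4), so (51/79) = −(79/51).
Reduce top mod 51: now compute (28/51).
Pull out 2^2: since 51 ≡ 3 (mod 8), (2/51) = -1, so (2/51)^2 = +1.
Reciprocity: 7 ≡ 3 and 51 ≡ 3 (mod 4), so (7/51) = −(51/7).
Reduce top mod 7: now compute (2/7).
Pull out 2: since 7 ≡ 7 (mod 8), (2/7) = +1.
Reached (1/7) = 1. Collecting the sign flips along the way, the symbol is +1.

1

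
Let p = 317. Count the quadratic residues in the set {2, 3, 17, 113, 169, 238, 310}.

4

(2/317) = -1 → non-residue.
(3/317) = -1 → non-residue.
(17/317) = -1 → non-residue.
(113/317) = +1 → QR.
(169/317) = +1 → QR.
(238/317) = +1 → QR.
(310/317) = +1 → QR.
Total quadratic residues among the 7: 4.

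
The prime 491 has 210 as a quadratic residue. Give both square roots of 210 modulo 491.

Since 491 ≡ 3 (mod 4), a square root of 210 is 210^((491+1)/4) = 210^123 mod 491.
Repeated squaring: 210^2≡401, 210^4≡244, 210^8≡125, 210^16≡404, 210^32≡204, 210^64≡372 (mod 491).
210^123 = 210^(64+32+16+8+2+1) ≡ 206 (mod 491).
Check: 206² = 42436 ≡ 210 (mod 491). The two roots are 206 and 285.

206, 285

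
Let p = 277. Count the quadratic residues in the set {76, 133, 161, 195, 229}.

4

(76/277) = +1 → QR.
(133/277) = +1 → QR.
(161/277) = +1 → QR.
(195/277) = -1 → non-residue.
(229/277) = +1 → QR.
Total quadratic residues among the 5: 4.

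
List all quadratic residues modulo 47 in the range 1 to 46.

Square k = 1,…,23 (k and 47−k give the same square):
1²=1, 2²=4, 3²=9, 4²=16, 5²=25, 6²=36, 7²≡2, 8²≡17, 9²≡34, 10²≡6, 11²≡27, 12²≡3, 13²≡28, 14²≡8, 15²≡37, 16²≡21, 17²≡7, 18²≡42, 19²≡32, 20²≡24, 21²≡18, 22²≡14, 23²≡12 (mod 47).
So the quadratic residues mod 47 are {1, 2, 3, 4, 6, 7, 8, 9, 12, 14, 16, 17, 18, 21, 24, 25, 27, 28, 32, 34, 36, 37, 42}.

1 2 3 4 6 7 8 9 12 14 16 17 18 21 24 25 27 28 32 34 36 37 42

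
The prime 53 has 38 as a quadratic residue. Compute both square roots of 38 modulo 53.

12, 41

53 ≡ 1 (mod 4), so we find a root by search.
Trying successive values, 12² = 144 ≡ 38 (mod 53). The other root is 53 − 12 = 41.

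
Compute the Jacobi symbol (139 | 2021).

-1

Reciprocity: 139 ≡ 3 and 2021 ≡ 1 (mod 4), so (139/2021) = +(2021/139).
Reduce top mod 139: now compute (75/139).
Reciprocity: 75 ≡ 3 and 139 ≡ 3 (mod 4), so (75/139) = −(139/75).
Reduce top mod 75: now compute (64/75).
Pull out 2^6: since 75 ≡ 3 (mod 8), (2/75) = -1, so (2/75)^6 = +1.
Reached (1/75) = 1. Collecting the sign flips along the way, the symbol is -1.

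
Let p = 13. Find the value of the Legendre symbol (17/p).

1

Euler's criterion: (17/13) ≡ 4^6 (mod 13).
4^2 ≡ 3 (mod 13)
4^4 ≡ 9 (mod 13)
4^6 = 4^(4+2) ≡ 1 (mod 13).
Result is 1, so (17/13) = 1.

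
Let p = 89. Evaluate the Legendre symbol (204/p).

First reduce: 204 ≡ 26 (mod 89).
Pull out 2: since 89 ≡ 1 (mod 8), (2/89) = +1.
Reciprocity: 13 ≡ 1 and 89 ≡ 1 (mod 4), so (13/89) = +(89/13).
Reduce top mod 13: now compute (11/13).
Reciprocity: 11 ≡ 3 and 13 ≡ 1 (mod 4), so (11/13) = +(13/11).
Reduce top mod 11: now compute (2/11).
Pull out 2: since 11 ≡ 3 (mod 8), (2/11) = -1.
Reached (1/11) = 1. Collecting the sign flips along the way, the symbol is -1.

-1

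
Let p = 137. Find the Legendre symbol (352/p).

First reduce: 352 ≡ 78 (mod 137).
Pull out 2: since 137 ≡ 1 (mod 8), (2/137) = +1.
Reciprocity: 39 ≡ 3 and 137 ≡ 1 (mod 4), so (39/137) = +(137/39).
Reduce top mod 39: now compute (20/39).
Pull out 2^2: since 39 ≡ 7 (mod 8), (2/39) = +1, so (2/39)^2 = +1.
Reciprocity: 5 ≡ 1 and 39 ≡ 3 (mod 4), so (5/39) = +(39/5).
Reduce top mod 5: now compute (4/5).
Pull out 2^2: since 5 ≡ 5 (mod 8), (2/5) = -1, so (2/5)^2 = +1.
Reached (1/5) = 1. Collecting the sign flips along the way, the symbol is +1.

1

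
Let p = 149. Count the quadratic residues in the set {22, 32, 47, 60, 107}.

(22/149) = +1 → QR.
(32/149) = -1 → non-residue.
(47/149) = +1 → QR.
(60/149) = -1 → non-residue.
(107/149) = +1 → QR.
Total quadratic residues among the 5: 3.

3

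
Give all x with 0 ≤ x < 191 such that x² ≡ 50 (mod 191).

94, 97

Since 191 ≡ 3 (mod 4), a square root of 50 is 50^((191+1)/4) = 50^48 mod 191.
Repeated squaring: 50^2≡17, 50^4≡98, 50^8≡54, 50^16≡51, 50^32≡118 (mod 191).
50^48 = 50^(32+16) ≡ 97 (mod 191).
Check: 97² = 9409 ≡ 50 (mod 191). The two roots are 94 and 97.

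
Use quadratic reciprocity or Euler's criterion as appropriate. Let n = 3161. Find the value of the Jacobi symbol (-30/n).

First reduce: -30 ≡ 3131 (mod 3161).
Reciprocity: 3131 ≡ 3 and 3161 ≡ 1 (mod 4), so (3131/3161) = +(3161/3131).
Reduce top mod 3131: now compute (30/3131).
Pull out 2: since 3131 ≡ 3 (mod 8), (2/3131) = -1.
Reciprocity: 15 ≡ 3 and 3131 ≡ 3 (mod 4), so (15/3131) = −(3131/15).
Reduce top mod 15: now compute (11/15).
Reciprocity: 11 ≡ 3 and 15 ≡ 3 (mod 4), so (11/15) = −(15/11).
Reduce top mod 11: now compute (4/11).
Pull out 2^2: since 11 ≡ 3 (mod 8), (2/11) = -1, so (2/11)^2 = +1.
Reached (1/11) = 1. Collecting the sign flips along the way, the symbol is -1.

-1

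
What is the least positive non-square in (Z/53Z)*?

(2/53) = −1, so 2 is the smallest positive non-residue mod 53.

2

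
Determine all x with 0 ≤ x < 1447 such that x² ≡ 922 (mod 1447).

98, 1349

Since 1447 ≡ 3 (mod 4), a square root of 922 is 922^((1447+1)/4) = 922^362 mod 1447.
Repeated squaring: 922^2≡695, 922^4≡1174, 922^8≡732, 922^16≡434, 922^32≡246, 922^64≡1189, 922^128≡2, 922^256≡4 (mod 1447).
922^362 = 922^(256+64+32+8+2) ≡ 98 (mod 1447).
Check: 98² = 9604 ≡ 922 (mod 1447). The two roots are 98 and 1349.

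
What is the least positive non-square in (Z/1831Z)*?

3

(2/1831) = +1, so 2 is a residue.
(3/1831) = −1, so 3 is the smallest positive non-residue mod 1831.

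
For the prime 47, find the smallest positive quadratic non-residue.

5

(2/47) = +1, so 2 is a residue.
(3/47) = +1, so 3 is a residue.
(4/47) = +1, so 4 is a residue.
(5/47) = −1, so 5 is the smallest positive non-residue mod 47.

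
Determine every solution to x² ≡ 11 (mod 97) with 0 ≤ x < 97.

97 ≡ 1 (mod 4), so we find a root by search.
Trying successive values, 37² = 1369 ≡ 11 (mod 97). The other root is 97 − 37 = 60.

37, 60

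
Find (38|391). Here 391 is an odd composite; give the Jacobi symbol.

-1

Pull out 2: since 391 ≡ 7 (mod 8), (2/391) = +1.
Reciprocity: 19 ≡ 3 and 391 ≡ 3 (mod 4), so (19/391) = −(391/19).
Reduce top mod 19: now compute (11/19).
Reciprocity: 11 ≡ 3 and 19 ≡ 3 (mod 4), so (11/19) = −(19/11).
Reduce top mod 11: now compute (8/11).
Pull out 2^3: since 11 ≡ 3 (mod 8), (2/11) = -1, so (2/11)^3 = -1.
Reached (1/11) = 1. Collecting the sign flips along the way, the symbol is -1.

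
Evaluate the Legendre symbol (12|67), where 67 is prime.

-1

Euler's criterion: (12/67) ≡ 12^33 (mod 67).
12^2 ≡ 10 (mod 67)
12^4 ≡ 33 (mod 67)
12^8 ≡ 17 (mod 67)
12^16 ≡ 21 (mod 67)
12^32 ≡ 39 (mod 67)
12^33 = 12^(32+1) ≡ 66 (mod 67).
Result is 66 ≡ −1, so (12/67) = −1.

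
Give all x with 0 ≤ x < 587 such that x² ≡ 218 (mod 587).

177, 410

Since 587 ≡ 3 (mod 4), a square root of 218 is 218^((587+1)/4) = 218^147 mod 587.
Repeated squaring: 218^2≡564, 218^4≡529, 218^8≡429, 218^16≡310, 218^32≡419, 218^64≡48, 218^128≡543 (mod 587).
218^147 = 218^(128+16+2+1) ≡ 177 (mod 587).
Check: 177² = 31329 ≡ 218 (mod 587). The two roots are 177 and 410.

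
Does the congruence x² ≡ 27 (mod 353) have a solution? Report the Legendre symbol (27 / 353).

Reciprocity: 27 ≡ 3 and 353 ≡ 1 (mod 4), so (27/353) = +(353/27).
Reduce top mod 27: now compute (2/27).
Pull out 2: since 27 ≡ 3 (mod 8), (2/27) = -1.
Reached (1/27) = 1. Collecting the sign flips along the way, the symbol is -1.

-1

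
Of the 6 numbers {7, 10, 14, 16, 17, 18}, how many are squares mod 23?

(7/23) = -1 → non-residue.
(10/23) = -1 → non-residue.
(14/23) = -1 → non-residue.
(16/23) = +1 → QR.
(17/23) = -1 → non-residue.
(18/23) = +1 → QR.
Total quadratic residues among the 6: 2.

2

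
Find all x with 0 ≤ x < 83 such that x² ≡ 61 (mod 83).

Since 83 ≡ 3 (mod 4), a square root of 61 is 61^((83+1)/4) = 61^21 mod 83.
Repeated squaring: 61^2≡69, 61^4≡30, 61^8≡70, 61^16≡3 (mod 83).
61^21 = 61^(16+4+1) ≡ 12 (mod 83).
Check: 12² = 144 ≡ 61 (mod 83). The two roots are 12 and 71.

12, 71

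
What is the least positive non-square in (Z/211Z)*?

(2/211) = −1, so 2 is the smallest positive non-residue mod 211.

2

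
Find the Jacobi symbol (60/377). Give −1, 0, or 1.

1

Pull out 2^2: since 377 ≡ 1 (mod 8), (2/377) = +1, so (2/377)^2 = +1.
Reciprocity: 15 ≡ 3 and 377 ≡ 1 (mod 4), so (15/377) = +(377/15).
Reduce top mod 15: now compute (2/15).
Pull out 2: since 15 ≡ 7 (mod 8), (2/15) = +1.
Reached (1/15) = 1. Collecting the sign flips along the way, the symbol is +1.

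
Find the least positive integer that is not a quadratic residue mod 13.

(2/13) = −1, so 2 is the smallest positive non-residue mod 13.

2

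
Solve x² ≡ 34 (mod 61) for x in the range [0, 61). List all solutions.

61 ≡ 1 (mod 4), so we find a root by search.
Trying successive values, 20² = 400 ≡ 34 (mod 61). The other root is 61 − 20 = 41.

20, 41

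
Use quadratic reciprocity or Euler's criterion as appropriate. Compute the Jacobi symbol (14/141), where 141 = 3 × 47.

-1

Pull out 2: since 141 ≡ 5 (mod 8), (2/141) = -1.
Reciprocity: 7 ≡ 3 and 141 ≡ 1 (mod 4), so (7/141) = +(141/7).
Reduce top mod 7: now compute (1/7).
Reached (1/7) = 1. Collecting the sign flips along the way, the symbol is -1.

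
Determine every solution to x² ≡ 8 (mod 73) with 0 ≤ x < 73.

9, 64

73 ≡ 1 (mod 4), so we find a root by search.
Trying successive values, 9² = 81 ≡ 8 (mod 73). The other root is 73 − 9 = 64.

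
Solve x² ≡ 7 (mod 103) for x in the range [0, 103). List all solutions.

25, 78

Since 103 ≡ 3 (mod 4), a square root of 7 is 7^((103+1)/4) = 7^26 mod 103.
Repeated squaring: 7^2≡49, 7^4≡32, 7^8≡97, 7^16≡36 (mod 103).
7^26 = 7^(16+8+2) ≡ 25 (mod 103).
Check: 25² = 625 ≡ 7 (mod 103). The two roots are 25 and 78.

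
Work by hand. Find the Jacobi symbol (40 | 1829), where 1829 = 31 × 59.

Pull out 2^3: since 1829 ≡ 5 (mod 8), (2/1829) = -1, so (2/1829)^3 = -1.
Reciprocity: 5 ≡ 1 and 1829 ≡ 1 (mod 4), so (5/1829) = +(1829/5).
Reduce top mod 5: now compute (4/5).
Pull out 2^2: since 5 ≡ 5 (mod 8), (2/5) = -1, so (2/5)^2 = +1.
Reached (1/5) = 1. Collecting the sign flips along the way, the symbol is -1.

-1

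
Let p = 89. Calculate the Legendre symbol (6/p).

Pull out 2: since 89 ≡ 1 (mod 8), (2/89) = +1.
Reciprocity: 3 ≡ 3 and 89 ≡ 1 (mod 4), so (3/89) = +(89/3).
Reduce top mod 3: now compute (2/3).
Pull out 2: since 3 ≡ 3 (mod 8), (2/3) = -1.
Reached (1/3) = 1. Collecting the sign flips along the way, the symbol is -1.

-1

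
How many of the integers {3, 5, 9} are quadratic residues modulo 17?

1

(3/17) = -1 → non-residue.
(5/17) = -1 → non-residue.
(9/17) = +1 → QR.
Total quadratic residues among the 3: 1.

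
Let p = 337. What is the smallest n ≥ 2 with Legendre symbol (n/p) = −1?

5

(2/337) = +1, so 2 is a residue.
(3/337) = +1, so 3 is a residue.
(4/337) = +1, so 4 is a residue.
(5/337) = −1, so 5 is the smallest positive non-residue mod 337.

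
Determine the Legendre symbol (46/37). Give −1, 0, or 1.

Euler's criterion: (46/37) ≡ 9^18 (mod 37).
9^2 ≡ 7 (mod 37)
9^4 ≡ 12 (mod 37)
9^8 ≡ 33 (mod 37)
9^16 ≡ 16 (mod 37)
9^18 = 9^(16+2) ≡ 1 (mod 37).
Result is 1, so (46/37) = 1.

1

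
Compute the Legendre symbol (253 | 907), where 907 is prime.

-1

Reciprocity: 253 ≡ 1 and 907 ≡ 3 (mod 4), so (253/907) = +(907/253).
Reduce top mod 253: now compute (148/253).
Pull out 2^2: since 253 ≡ 5 (mod 8), (2/253) = -1, so (2/253)^2 = +1.
Reciprocity: 37 ≡ 1 and 253 ≡ 1 (mod 4), so (37/253) = +(253/37).
Reduce top mod 37: now compute (31/37).
Reciprocity: 31 ≡ 3 and 37 ≡ 1 (mod 4), so (31/37) = +(37/31).
Reduce top mod 31: now compute (6/31).
Pull out 2: since 31 ≡ 7 (mod 8), (2/31) = +1.
Reciprocity: 3 ≡ 3 and 31 ≡ 3 (mod 4), so (3/31) = −(31/3).
Reduce top mod 3: now compute (1/3).
Reached (1/3) = 1. Collecting the sign flips along the way, the symbol is -1.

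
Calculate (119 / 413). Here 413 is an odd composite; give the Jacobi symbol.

0

Reciprocity: 119 ≡ 3 and 413 ≡ 1 (mod 4), so (119/413) = +(413/119).
Reduce top mod 119: now compute (56/119).
Pull out 2^3: since 119 ≡ 7 (mod 8), (2/119) = +1, so (2/119)^3 = +1.
Reciprocity: 7 ≡ 3 and 119 ≡ 3 (mod 4), so (7/119) = −(119/7).
Reduce top mod 7: now compute (0/7).
Top reduces to 0: gcd > 1, so the symbol is 0.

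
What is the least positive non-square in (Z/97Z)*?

5

(2/97) = +1, so 2 is a residue.
(3/97) = +1, so 3 is a residue.
(4/97) = +1, so 4 is a residue.
(5/97) = −1, so 5 is the smallest positive non-residue mod 97.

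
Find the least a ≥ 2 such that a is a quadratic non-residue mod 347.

2

(2/347) = −1, so 2 is the smallest positive non-residue mod 347.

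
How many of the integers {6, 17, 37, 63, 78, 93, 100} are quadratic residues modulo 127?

(6/127) = -1 → non-residue.
(17/127) = +1 → QR.
(37/127) = +1 → QR.
(63/127) = -1 → non-residue.
(78/127) = -1 → non-residue.
(93/127) = -1 → non-residue.
(100/127) = +1 → QR.
Total quadratic residues among the 7: 3.

3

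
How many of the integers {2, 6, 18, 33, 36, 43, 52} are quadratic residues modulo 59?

(2/59) = -1 → non-residue.
(6/59) = -1 → non-residue.
(18/59) = -1 → non-residue.
(33/59) = -1 → non-residue.
(36/59) = +1 → QR.
(43/59) = -1 → non-residue.
(52/59) = -1 → non-residue.
Total quadratic residues among the 7: 1.

1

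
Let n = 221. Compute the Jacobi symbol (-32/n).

First reduce: -32 ≡ 189 (mod 221).
Reciprocity: 189 ≡ 1 and 221 ≡ 1 (mod 4), so (189/221) = +(221/189).
Reduce top mod 189: now compute (32/189).
Pull out 2^5: since 189 ≡ 5 (mod 8), (2/189) = -1, so (2/189)^5 = -1.
Reached (1/189) = 1. Collecting the sign flips along the way, the symbol is -1.

-1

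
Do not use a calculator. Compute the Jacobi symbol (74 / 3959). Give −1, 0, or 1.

Pull out 2: since 3959 ≡ 7 (mod 8), (2/3959) = +1.
Reciprocity: 37 ≡ 1 and 3959 ≡ 3 (mod 4), so (37/3959) = +(3959/37).
Reduce top mod 37: now compute (0/37).
Top reduces to 0: gcd > 1, so the symbol is 0.

0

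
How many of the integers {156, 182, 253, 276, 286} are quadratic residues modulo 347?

(156/347) = +1 → QR.
(182/347) = +1 → QR.
(253/347) = -1 → non-residue.
(276/347) = -1 → non-residue.
(286/347) = -1 → non-residue.
Total quadratic residues among the 5: 2.

2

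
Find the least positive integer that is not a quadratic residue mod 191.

7

(2/191) = +1, so 2 is a residue.
(3/191) = +1, so 3 is a residue.
(4/191) = +1, so 4 is a residue.
(5/191) = +1, so 5 is a residue.
(6/191) = +1, so 6 is a residue.
(7/191) = −1, so 7 is the smallest positive non-residue mod 191.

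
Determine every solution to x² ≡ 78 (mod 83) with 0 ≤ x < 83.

24, 59

Since 83 ≡ 3 (mod 4), a square root of 78 is 78^((83+1)/4) = 78^21 mod 83.
Repeated squaring: 78^2≡25, 78^4≡44, 78^8≡27, 78^16≡65 (mod 83).
78^21 = 78^(16+4+1) ≡ 59 (mod 83).
Check: 59² = 3481 ≡ 78 (mod 83). The two roots are 24 and 59.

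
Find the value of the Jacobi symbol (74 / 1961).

Pull out 2: since 1961 ≡ 1 (mod 8), (2/1961) = +1.
Reciprocity: 37 ≡ 1 and 1961 ≡ 1 (mod 4), so (37/1961) = +(1961/37).
Reduce top mod 37: now compute (0/37).
Top reduces to 0: gcd > 1, so the symbol is 0.

0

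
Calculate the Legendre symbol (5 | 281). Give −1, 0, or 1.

Reciprocity: 5 ≡ 1 and 281 ≡ 1 (mod 4), so (5/281) = +(281/5).
Reduce top mod 5: now compute (1/5).
Reached (1/5) = 1. Collecting the sign flips along the way, the symbol is +1.

1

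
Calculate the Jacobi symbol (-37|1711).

First reduce: -37 ≡ 1674 (mod 1711).
Pull out 2: since 1711 ≡ 7 (mod 8), (2/1711) = +1.
Reciprocity: 837 ≡ 1 and 1711 ≡ 3 (mod 4), so (837/1711) = +(1711/837).
Reduce top mod 837: now compute (37/837).
Reciprocity: 37 ≡ 1 and 837 ≡ 1 (mod 4), so (37/837) = +(837/37).
Reduce top mod 37: now compute (23/37).
Reciprocity: 23 ≡ 3 and 37 ≡ 1 (mod 4), so (23/37) = +(37/23).
Reduce top mod 23: now compute (14/23).
Pull out 2: since 23 ≡ 7 (mod 8), (2/23) = +1.
Reciprocity: 7 ≡ 3 and 23 ≡ 3 (mod 4), so (7/23) = −(23/7).
Reduce top mod 7: now compute (2/7).
Pull out 2: since 7 ≡ 7 (mod 8), (2/7) = +1.
Reached (1/7) = 1. Collecting the sign flips along the way, the symbol is -1.

-1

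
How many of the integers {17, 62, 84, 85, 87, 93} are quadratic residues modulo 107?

(17/107) = -1 → non-residue.
(62/107) = +1 → QR.
(84/107) = -1 → non-residue.
(85/107) = +1 → QR.
(87/107) = +1 → QR.
(93/107) = -1 → non-residue.
Total quadratic residues among the 6: 3.

3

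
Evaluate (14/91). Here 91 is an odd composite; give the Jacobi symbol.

Pull out 2: since 91 ≡ 3 (mod 8), (2/91) = -1.
Reciprocity: 7 ≡ 3 and 91 ≡ 3 (mod 4), so (7/91) = −(91/7).
Reduce top mod 7: now compute (0/7).
Top reduces to 0: gcd > 1, so the symbol is 0.

0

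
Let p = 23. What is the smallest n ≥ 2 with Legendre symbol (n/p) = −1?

(2/23) = +1, so 2 is a residue.
(3/23) = +1, so 3 is a residue.
(4/23) = +1, so 4 is a residue.
(5/23) = −1, so 5 is the smallest positive non-residue mod 23.

5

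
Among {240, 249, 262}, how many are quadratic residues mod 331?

0

(240/331) = -1 → non-residue.
(249/331) = -1 → non-residue.
(262/331) = -1 → non-residue.
Total quadratic residues among the 3: 0.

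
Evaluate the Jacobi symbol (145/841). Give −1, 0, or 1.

Reciprocity: 145 ≡ 1 and 841 ≡ 1 (mod 4), so (145/841) = +(841/145).
Reduce top mod 145: now compute (116/145).
Pull out 2^2: since 145 ≡ 1 (mod 8), (2/145) = +1, so (2/145)^2 = +1.
Reciprocity: 29 ≡ 1 and 145 ≡ 1 (mod 4), so (29/145) = +(145/29).
Reduce top mod 29: now compute (0/29).
Top reduces to 0: gcd > 1, so the symbol is 0.

0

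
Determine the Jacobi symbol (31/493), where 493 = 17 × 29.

1

Reciprocity: 31 ≡ 3 and 493 ≡ 1 (mod 4), so (31/493) = +(493/31).
Reduce top mod 31: now compute (28/31).
Pull out 2^2: since 31 ≡ 7 (mod 8), (2/31) = +1, so (2/31)^2 = +1.
Reciprocity: 7 ≡ 3 and 31 ≡ 3 (mod 4), so (7/31) = −(31/7).
Reduce top mod 7: now compute (3/7).
Reciprocity: 3 ≡ 3 and 7 ≡ 3 (mod 4), so (3/7) = −(7/3).
Reduce top mod 3: now compute (1/3).
Reached (1/3) = 1. Collecting the sign flips along the way, the symbol is +1.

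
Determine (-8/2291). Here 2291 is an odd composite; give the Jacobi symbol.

1

First reduce: -8 ≡ 2283 (mod 2291).
Reciprocity: 2283 ≡ 3 and 2291 ≡ 3 (mod 4), so (2283/2291) = −(2291/2283).
Reduce top mod 2283: now compute (8/2283).
Pull out 2^3: since 2283 ≡ 3 (mod 8), (2/2283) = -1, so (2/2283)^3 = -1.
Reached (1/2283) = 1. Collecting the sign flips along the way, the symbol is +1.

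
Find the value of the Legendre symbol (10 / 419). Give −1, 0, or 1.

Euler's criterion: (10/419) ≡ 10^209 (mod 419).
10^2 ≡ 100 (mod 419)
10^4 ≡ 363 (mod 419)
10^8 ≡ 203 (mod 419)
10^16 ≡ 147 (mod 419)
10^32 ≡ 240 (mod 419)
10^64 ≡ 197 (mod 419)
10^128 ≡ 261 (mod 419)
10^209 = 10^(128+64+16+1) ≡ 418 (mod 419).
Result is 418 ≡ −1, so (10/419) = −1.

-1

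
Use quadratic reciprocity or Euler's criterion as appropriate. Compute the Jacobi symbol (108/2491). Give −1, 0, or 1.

-1

Pull out 2^2: since 2491 ≡ 3 (mod 8), (2/2491) = -1, so (2/2491)^2 = +1.
Reciprocity: 27 ≡ 3 and 2491 ≡ 3 (mod 4), so (27/2491) = −(2491/27).
Reduce top mod 27: now compute (7/27).
Reciprocity: 7 ≡ 3 and 27 ≡ 3 (mod 4), so (7/27) = −(27/7).
Reduce top mod 7: now compute (6/7).
Pull out 2: since 7 ≡ 7 (mod 8), (2/7) = +1.
Reciprocity: 3 ≡ 3 and 7 ≡ 3 (mod 4), so (3/7) = −(7/3).
Reduce top mod 3: now compute (1/3).
Reached (1/3) = 1. Collecting the sign flips along the way, the symbol is -1.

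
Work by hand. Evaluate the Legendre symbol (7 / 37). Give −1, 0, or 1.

Reciprocity: 7 ≡ 3 and 37 ≡ 1 (mod 4), so (7/37) = +(37/7).
Reduce top mod 7: now compute (2/7).
Pull out 2: since 7 ≡ 7 (mod 8), (2/7) = +1.
Reached (1/7) = 1. Collecting the sign flips along the way, the symbol is +1.

1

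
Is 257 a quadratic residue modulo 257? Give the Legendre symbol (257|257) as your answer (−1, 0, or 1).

0

First reduce: 257 ≡ 0 (mod 257).
Top reduces to 0: gcd > 1, so the symbol is 0.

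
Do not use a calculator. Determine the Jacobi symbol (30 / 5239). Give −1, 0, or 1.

Pull out 2: since 5239 ≡ 7 (mod 8), (2/5239) = +1.
Reciprocity: 15 ≡ 3 and 5239 ≡ 3 (mod 4), so (15/5239) = −(5239/15).
Reduce top mod 15: now compute (4/15).
Pull out 2^2: since 15 ≡ 7 (mod 8), (2/15) = +1, so (2/15)^2 = +1.
Reached (1/15) = 1. Collecting the sign flips along the way, the symbol is -1.

-1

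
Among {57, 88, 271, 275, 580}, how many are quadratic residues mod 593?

(57/593) = -1 → non-residue.
(88/593) = -1 → non-residue.
(271/593) = -1 → non-residue.
(275/593) = -1 → non-residue.
(580/593) = -1 → non-residue.
Total quadratic residues among the 5: 0.

0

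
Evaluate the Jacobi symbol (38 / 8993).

Pull out 2: since 8993 ≡ 1 (mod 8), (2/8993) = +1.
Reciprocity: 19 ≡ 3 and 8993 ≡ 1 (mod 4), so (19/8993) = +(8993/19).
Reduce top mod 19: now compute (6/19).
Pull out 2: since 19 ≡ 3 (mod 8), (2/19) = -1.
Reciprocity: 3 ≡ 3 and 19 ≡ 3 (mod 4), so (3/19) = −(19/3).
Reduce top mod 3: now compute (1/3).
Reached (1/3) = 1. Collecting the sign flips along the way, the symbol is +1.

1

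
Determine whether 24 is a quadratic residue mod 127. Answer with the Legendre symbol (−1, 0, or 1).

-1

Euler's criterion: (24/127) ≡ 24^63 (mod 127).
24^2 ≡ 68 (mod 127)
24^4 ≡ 52 (mod 127)
24^8 ≡ 37 (mod 127)
24^16 ≡ 99 (mod 127)
24^32 ≡ 22 (mod 127)
24^63 = 24^(32+16+8+4+2+1) ≡ 126 (mod 127).
Result is 126 ≡ −1, so (24/127) = −1.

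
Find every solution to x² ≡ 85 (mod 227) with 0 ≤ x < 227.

Since 227 ≡ 3 (mod 4), a square root of 85 is 85^((227+1)/4) = 85^57 mod 227.
Repeated squaring: 85^2≡188, 85^4≡159, 85^8≡84, 85^16≡19, 85^32≡134 (mod 227).
85^57 = 85^(32+16+8+1) ≡ 53 (mod 227).
Check: 53² = 2809 ≡ 85 (mod 227). The two roots are 53 and 174.

53, 174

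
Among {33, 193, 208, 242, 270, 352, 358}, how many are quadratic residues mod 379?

4

(33/379) = +1 → QR.
(193/379) = +1 → QR.
(208/379) = -1 → non-residue.
(242/379) = -1 → non-residue.
(270/379) = +1 → QR.
(352/379) = +1 → QR.
(358/379) = -1 → non-residue.
Total quadratic residues among the 7: 4.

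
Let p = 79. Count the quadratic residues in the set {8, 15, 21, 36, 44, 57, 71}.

(8/79) = +1 → QR.
(15/79) = -1 → non-residue.
(21/79) = +1 → QR.
(36/79) = +1 → QR.
(44/79) = +1 → QR.
(57/79) = -1 → non-residue.
(71/79) = -1 → non-residue.
Total quadratic residues among the 7: 4.

4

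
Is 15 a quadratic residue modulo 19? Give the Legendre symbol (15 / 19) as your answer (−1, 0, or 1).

-1

Reciprocity: 15 ≡ 3 and 19 ≡ 3 (mod 4), so (15/19) = −(19/15).
Reduce top mod 15: now compute (4/15).
Pull out 2^2: since 15 ≡ 7 (mod 8), (2/15) = +1, so (2/15)^2 = +1.
Reached (1/15) = 1. Collecting the sign flips along the way, the symbol is -1.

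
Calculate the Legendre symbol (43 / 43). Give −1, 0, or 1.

First reduce: 43 ≡ 0 (mod 43).
Top reduces to 0: gcd > 1, so the symbol is 0.

0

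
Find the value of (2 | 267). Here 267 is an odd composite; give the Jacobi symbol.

-1

Pull out 2: since 267 ≡ 3 (mod 8), (2/267) = -1.
Reached (1/267) = 1. Collecting the sign flips along the way, the symbol is -1.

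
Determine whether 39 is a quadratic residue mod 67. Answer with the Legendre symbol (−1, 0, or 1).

1

Reciprocity: 39 ≡ 3 and 67 ≡ 3 (mod 4), so (39/67) = −(67/39).
Reduce top mod 39: now compute (28/39).
Pull out 2^2: since 39 ≡ 7 (mod 8), (2/39) = +1, so (2/39)^2 = +1.
Reciprocity: 7 ≡ 3 and 39 ≡ 3 (mod 4), so (7/39) = −(39/7).
Reduce top mod 7: now compute (4/7).
Pull out 2^2: since 7 ≡ 7 (mod 8), (2/7) = +1, so (2/7)^2 = +1.
Reached (1/7) = 1. Collecting the sign flips along the way, the symbol is +1.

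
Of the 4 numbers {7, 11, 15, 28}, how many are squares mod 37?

3

(7/37) = +1 → QR.
(11/37) = +1 → QR.
(15/37) = -1 → non-residue.
(28/37) = +1 → QR.
Total quadratic residues among the 4: 3.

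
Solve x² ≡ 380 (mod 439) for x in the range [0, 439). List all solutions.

Since 439 ≡ 3 (mod 4), a square root of 380 is 380^((439+1)/4) = 380^110 mod 439.
Repeated squaring: 380^2≡408, 380^4≡83, 380^8≡304, 380^16≡226, 380^32≡152, 380^64≡276 (mod 439).
380^110 = 380^(64+32+8+4+2) ≡ 281 (mod 439).
Check: 281² = 78961 ≡ 380 (mod 439). The two roots are 158 and 281.

158, 281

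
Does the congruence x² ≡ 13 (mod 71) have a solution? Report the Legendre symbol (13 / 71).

-1

Euler's criterion: (13/71) ≡ 13^35 (mod 71).
13^2 ≡ 27 (mod 71)
13^4 ≡ 19 (mod 71)
13^8 ≡ 6 (mod 71)
13^16 ≡ 36 (mod 71)
13^32 ≡ 18 (mod 71)
13^35 = 13^(32+2+1) ≡ 70 (mod 71).
Result is 70 ≡ −1, so (13/71) = −1.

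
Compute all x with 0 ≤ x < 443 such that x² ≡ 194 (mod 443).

68, 375

Since 443 ≡ 3 (mod 4), a square root of 194 is 194^((443+1)/4) = 194^111 mod 443.
Repeated squaring: 194^2≡424, 194^4≡361, 194^8≡79, 194^16≡39, 194^32≡192, 194^64≡95 (mod 443).
194^111 = 194^(64+32+8+4+2+1) ≡ 68 (mod 443).
Check: 68² = 4624 ≡ 194 (mod 443). The two roots are 68 and 375.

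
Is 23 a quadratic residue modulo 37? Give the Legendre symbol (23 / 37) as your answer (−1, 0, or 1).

Reciprocity: 23 ≡ 3 and 37 ≡ 1 (mod 4), so (23/37) = +(37/23).
Reduce top mod 23: now compute (14/23).
Pull out 2: since 23 ≡ 7 (mod 8), (2/23) = +1.
Reciprocity: 7 ≡ 3 and 23 ≡ 3 (mod 4), so (7/23) = −(23/7).
Reduce top mod 7: now compute (2/7).
Pull out 2: since 7 ≡ 7 (mod 8), (2/7) = +1.
Reached (1/7) = 1. Collecting the sign flips along the way, the symbol is -1.

-1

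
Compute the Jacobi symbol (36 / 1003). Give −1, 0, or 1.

Pull out 2^2: since 1003 ≡ 3 (mod 8), (2/1003) = -1, so (2/1003)^2 = +1.
Reciprocity: 9 ≡ 1 and 1003 ≡ 3 (mod 4), so (9/1003) = +(1003/9).
Reduce top mod 9: now compute (4/9).
Pull out 2^2: since 9 ≡ 1 (mod 8), (2/9) = +1, so (2/9)^2 = +1.
Reached (1/9) = 1. Collecting the sign flips along the way, the symbol is +1.

1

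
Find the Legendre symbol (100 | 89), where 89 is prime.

1

Euler's criterion: (100/89) ≡ 11^44 (mod 89).
11^2 ≡ 32 (mod 89)
11^4 ≡ 45 (mod 89)
11^8 ≡ 67 (mod 89)
11^16 ≡ 39 (mod 89)
11^32 ≡ 8 (mod 89)
11^44 = 11^(32+8+4) ≡ 1 (mod 89).
Result is 1, so (100/89) = 1.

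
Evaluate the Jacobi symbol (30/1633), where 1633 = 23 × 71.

-1

Pull out 2: since 1633 ≡ 1 (mod 8), (2/1633) = +1.
Reciprocity: 15 ≡ 3 and 1633 ≡ 1 (mod 4), so (15/1633) = +(1633/15).
Reduce top mod 15: now compute (13/15).
Reciprocity: 13 ≡ 1 and 15 ≡ 3 (mod 4), so (13/15) = +(15/13).
Reduce top mod 13: now compute (2/13).
Pull out 2: since 13 ≡ 5 (mod 8), (2/13) = -1.
Reached (1/13) = 1. Collecting the sign flips along the way, the symbol is -1.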